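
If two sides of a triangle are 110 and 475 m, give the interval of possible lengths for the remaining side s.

365 < s < 585 (m)

By the triangle inequality, s must be less than 110 + 475 = 585 and greater than |110 − 475| = 365.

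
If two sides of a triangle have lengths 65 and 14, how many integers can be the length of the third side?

27

The third side lies in the open interval (51, 79).
Integers from 52 to 78 inclusive: 78 − 52 + 1 = 27.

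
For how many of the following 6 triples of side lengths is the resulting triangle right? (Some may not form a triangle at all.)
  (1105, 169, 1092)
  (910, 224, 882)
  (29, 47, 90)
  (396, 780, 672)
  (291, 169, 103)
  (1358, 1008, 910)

(1105,169,1092): 169²+1092² = 1221025 = 1105² → right
(910,224,882): 224²+882² = 828100 = 910² → right
(29,47,90): 29+47 ≤ 90, not a triangle
(396,780,672): 396²+672² = 608400 = 780² → right
(291,169,103): 103+169 ≤ 291, not a triangle
(1358,1008,910): 910²+1008² = 1844164 = 1358² → right
4 of the 6 are right.

4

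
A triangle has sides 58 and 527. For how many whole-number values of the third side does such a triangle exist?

The third side lies in the open interval (469, 585).
Integers from 470 to 584 inclusive: 584 − 470 + 1 = 115.

115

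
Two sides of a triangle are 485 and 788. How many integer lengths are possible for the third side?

969

The third side lies in the open interval (303, 1273).
Integers from 304 to 1272 inclusive: 1272 − 304 + 1 = 969.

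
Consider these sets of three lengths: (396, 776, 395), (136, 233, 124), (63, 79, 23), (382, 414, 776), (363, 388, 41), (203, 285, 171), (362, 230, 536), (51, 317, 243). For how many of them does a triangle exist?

7

(395,396,776): 395+396 > 776 → valid
(124,136,233): 124+136 > 233 → valid
(23,63,79): 23+63 > 79 → valid
(382,414,776): 382+414 > 776 → valid
(41,363,388): 41+363 > 388 → valid
(171,203,285): 171+203 > 285 → valid
(230,362,536): 230+362 > 536 → valid
(51,243,317): 51+243 ≤ 317 → not valid
7 of the 8 triples form a triangle.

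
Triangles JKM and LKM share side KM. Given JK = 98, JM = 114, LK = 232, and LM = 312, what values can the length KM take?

From triangle JKM: |98 − 114| < KM < 98 + 114, i.e. 16 < KM < 212.
From triangle LKM: 80 < KM < 544.
Both must hold, so KM lies in the intersection.

80 < KM < 212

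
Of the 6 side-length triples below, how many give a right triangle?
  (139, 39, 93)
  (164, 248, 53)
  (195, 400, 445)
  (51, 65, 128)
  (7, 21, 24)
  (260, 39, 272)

1

(139,39,93): 39+93 ≤ 139, not a triangle
(164,248,53): 53+164 ≤ 248, not a triangle
(195,400,445): 195²+400² = 198025 = 445² → right
(51,65,128): 51+65 ≤ 128, not a triangle
(7,21,24): 7²+21² = 490 < 576 = 24² → obtuse
(260,39,272): 39²+260² = 69121 < 73984 = 272² → obtuse
1 of the 6 is right.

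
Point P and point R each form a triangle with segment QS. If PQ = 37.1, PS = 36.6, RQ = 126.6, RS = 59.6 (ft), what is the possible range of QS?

67.0 < QS < 73.7

From triangle PQS: |37.1 − 36.6| < QS < 37.1 + 36.6, i.e. 0.5 < QS < 73.7.
From triangle RQS: 67.0 < QS < 186.2.
Both must hold, so QS lies in the intersection.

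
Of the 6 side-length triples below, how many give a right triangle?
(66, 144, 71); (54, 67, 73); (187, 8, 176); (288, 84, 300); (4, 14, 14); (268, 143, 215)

1

(66,144,71): 66+71 ≤ 144, not a triangle
(54,67,73): 54²+67² = 7405 > 5329 = 73² → acute
(187,8,176): 8+176 ≤ 187, not a triangle
(288,84,300): 84²+288² = 90000 = 300² → right
(4,14,14): 4²+14² = 212 > 196 = 14² → acute
(268,143,215): 143²+215² = 66674 < 71824 = 268² → obtuse
1 of the 6 is right.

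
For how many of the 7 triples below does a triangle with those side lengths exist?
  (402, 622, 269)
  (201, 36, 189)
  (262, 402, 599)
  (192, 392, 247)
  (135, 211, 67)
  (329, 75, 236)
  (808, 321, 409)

(269,402,622): 269+402 > 622 → valid
(36,189,201): 36+189 > 201 → valid
(262,402,599): 262+402 > 599 → valid
(192,247,392): 192+247 > 392 → valid
(67,135,211): 67+135 ≤ 211 → not valid
(75,236,329): 75+236 ≤ 329 → not valid
(321,409,808): 321+409 ≤ 808 → not valid
4 of the 7 triples form a triangle.

4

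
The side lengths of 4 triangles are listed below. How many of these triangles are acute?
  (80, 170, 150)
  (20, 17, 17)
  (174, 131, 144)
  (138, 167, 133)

3

(80,170,150): 80²+150² = 28900 = 170² → right
(20,17,17): 17²+17² = 578 > 400 = 20² → acute
(174,131,144): 131²+144² = 37897 > 30276 = 174² → acute
(138,167,133): 133²+138² = 36733 > 27889 = 167² → acute
3 of the 4 are acute.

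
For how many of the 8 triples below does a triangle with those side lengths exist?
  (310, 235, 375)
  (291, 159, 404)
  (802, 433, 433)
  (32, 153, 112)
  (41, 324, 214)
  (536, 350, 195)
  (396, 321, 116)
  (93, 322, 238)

6

(235,310,375): 235+310 > 375 → valid
(159,291,404): 159+291 > 404 → valid
(433,433,802): 433+433 > 802 → valid
(32,112,153): 32+112 ≤ 153 → not valid
(41,214,324): 41+214 ≤ 324 → not valid
(195,350,536): 195+350 > 536 → valid
(116,321,396): 116+321 > 396 → valid
(93,238,322): 93+238 > 322 → valid
6 of the 8 triples form a triangle.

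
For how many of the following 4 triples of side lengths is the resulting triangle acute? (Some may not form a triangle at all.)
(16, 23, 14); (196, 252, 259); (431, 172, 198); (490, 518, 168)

(16,23,14): 14²+16² = 452 < 529 = 23² → obtuse
(196,252,259): 196²+252² = 101920 > 67081 = 259² → acute
(431,172,198): 172+198 ≤ 431, not a triangle
(490,518,168): 168²+490² = 268324 = 518² → right
1 of the 4 is acute.

1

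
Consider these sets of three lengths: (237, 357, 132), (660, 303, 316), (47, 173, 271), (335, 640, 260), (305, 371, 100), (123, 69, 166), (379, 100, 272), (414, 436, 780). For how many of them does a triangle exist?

(132,237,357): 132+237 > 357 → valid
(303,316,660): 303+316 ≤ 660 → not valid
(47,173,271): 47+173 ≤ 271 → not valid
(260,335,640): 260+335 ≤ 640 → not valid
(100,305,371): 100+305 > 371 → valid
(69,123,166): 69+123 > 166 → valid
(100,272,379): 100+272 ≤ 379 → not valid
(414,436,780): 414+436 > 780 → valid
4 of the 8 triples form a triangle.

4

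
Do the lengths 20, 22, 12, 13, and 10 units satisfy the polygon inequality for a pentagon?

A pentagon exists iff every side is shorter than the sum of the others — equivalently, the longest side is less than the sum of the rest.
Longest side 22 < 55 (sum of the remaining 4), so yes.

Yes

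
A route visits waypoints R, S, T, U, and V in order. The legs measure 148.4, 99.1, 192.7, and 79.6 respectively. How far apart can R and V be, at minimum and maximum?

0 ≤ RV ≤ 519.8

The maximum is all hops collinear in one direction: 148.4 + 99.1 + 192.7 + 79.6 = 519.8.
The longest hop is 192.7; the others sum to 327.1. Since 192.7 ≤ 327.1, the path can fold back on itself completely, so the minimum distance is 0.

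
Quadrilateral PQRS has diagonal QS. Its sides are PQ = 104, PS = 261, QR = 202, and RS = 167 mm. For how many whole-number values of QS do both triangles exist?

From triangle PQS: 157 < QS < 365.
From triangle RQS: 35 < QS < 369.
Intersection: 157 < QS < 365, so integers 158 through 364: 207 values.

207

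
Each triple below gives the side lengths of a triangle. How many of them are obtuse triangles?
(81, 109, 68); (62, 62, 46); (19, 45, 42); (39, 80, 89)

(81,109,68): 68²+81² = 11185 < 11881 = 109² → obtuse
(62,62,46): 46²+62² = 5960 > 3844 = 62² → acute
(19,45,42): 19²+42² = 2125 > 2025 = 45² → acute
(39,80,89): 39²+80² = 7921 = 89² → right
1 of the 4 is obtuse.

1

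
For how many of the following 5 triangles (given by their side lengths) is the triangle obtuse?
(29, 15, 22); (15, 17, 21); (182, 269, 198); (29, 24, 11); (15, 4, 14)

(29,15,22): 15²+22² = 709 < 841 = 29² → obtuse
(15,17,21): 15²+17² = 514 > 441 = 21² → acute
(182,269,198): 182²+198² = 72328 < 72361 = 269² → obtuse
(29,24,11): 11²+24² = 697 < 841 = 29² → obtuse
(15,4,14): 4²+14² = 212 < 225 = 15² → obtuse
4 of the 5 are obtuse.

4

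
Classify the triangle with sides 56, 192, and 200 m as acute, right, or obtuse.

right

Compare the square of the longest side to the sum of squares of the other two: 56² + 192² = 40000 = 200².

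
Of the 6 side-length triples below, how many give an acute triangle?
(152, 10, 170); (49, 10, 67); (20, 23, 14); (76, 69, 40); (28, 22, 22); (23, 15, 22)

4

(152,10,170): 10+152 ≤ 170, not a triangle
(49,10,67): 10+49 ≤ 67, not a triangle
(20,23,14): 14²+20² = 596 > 529 = 23² → acute
(76,69,40): 40²+69² = 6361 > 5776 = 76² → acute
(28,22,22): 22²+22² = 968 > 784 = 28² → acute
(23,15,22): 15²+22² = 709 > 529 = 23² → acute
4 of the 6 are acute.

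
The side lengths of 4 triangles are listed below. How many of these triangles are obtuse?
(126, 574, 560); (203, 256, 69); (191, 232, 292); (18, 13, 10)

2

(126,574,560): 126²+560² = 329476 = 574² → right
(203,256,69): 69²+203² = 45970 < 65536 = 256² → obtuse
(191,232,292): 191²+232² = 90305 > 85264 = 292² → acute
(18,13,10): 10²+13² = 269 < 324 = 18² → obtuse
2 of the 4 are obtuse.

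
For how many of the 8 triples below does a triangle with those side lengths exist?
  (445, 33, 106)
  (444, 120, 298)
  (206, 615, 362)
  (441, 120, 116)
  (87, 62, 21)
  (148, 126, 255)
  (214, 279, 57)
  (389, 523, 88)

1

(33,106,445): 33+106 ≤ 445 → not valid
(120,298,444): 120+298 ≤ 444 → not valid
(206,362,615): 206+362 ≤ 615 → not valid
(116,120,441): 116+120 ≤ 441 → not valid
(21,62,87): 21+62 ≤ 87 → not valid
(126,148,255): 126+148 > 255 → valid
(57,214,279): 57+214 ≤ 279 → not valid
(88,389,523): 88+389 ≤ 523 → not valid
1 of the 8 triples forms a triangle.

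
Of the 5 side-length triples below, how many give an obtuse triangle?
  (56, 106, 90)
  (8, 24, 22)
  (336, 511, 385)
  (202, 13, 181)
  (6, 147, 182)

(56,106,90): 56²+90² = 11236 = 106² → right
(8,24,22): 8²+22² = 548 < 576 = 24² → obtuse
(336,511,385): 336²+385² = 261121 = 511² → right
(202,13,181): 13+181 ≤ 202, not a triangle
(6,147,182): 6+147 ≤ 182, not a triangle
1 of the 5 is obtuse.

1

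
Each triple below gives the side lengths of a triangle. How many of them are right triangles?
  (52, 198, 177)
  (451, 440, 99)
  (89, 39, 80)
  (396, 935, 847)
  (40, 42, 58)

(52,198,177): 52²+177² = 34033 < 39204 = 198² → obtuse
(451,440,99): 99²+440² = 203401 = 451² → right
(89,39,80): 39²+80² = 7921 = 89² → right
(396,935,847): 396²+847² = 874225 = 935² → right
(40,42,58): 40²+42² = 3364 = 58² → right
4 of the 5 are right.

4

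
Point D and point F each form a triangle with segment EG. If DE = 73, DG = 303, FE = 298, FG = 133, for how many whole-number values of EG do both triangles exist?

145

From triangle DEG: 230 < EG < 376.
From triangle FEG: 165 < EG < 431.
Intersection: 230 < EG < 376, so integers 231 through 375: 145 values.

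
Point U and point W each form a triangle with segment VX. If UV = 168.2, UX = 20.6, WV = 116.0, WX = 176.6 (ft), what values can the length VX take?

From triangle UVX: |168.2 − 20.6| < VX < 168.2 + 20.6, i.e. 147.6 < VX < 188.8.
From triangle WVX: 60.6 < VX < 292.6.
Both must hold, so VX lies in the intersection.

147.6 < VX < 188.8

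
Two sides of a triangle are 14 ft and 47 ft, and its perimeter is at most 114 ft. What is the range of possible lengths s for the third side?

Triangle inequality alone gives 33 < s < 61.
The perimeter condition gives s ≤ 114 − 14 − 47 = 53.
Intersecting the two: 33 < s ≤ 53.

33 < s ≤ 53 ft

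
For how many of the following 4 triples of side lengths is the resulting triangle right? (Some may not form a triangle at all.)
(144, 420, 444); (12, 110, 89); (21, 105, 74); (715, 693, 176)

2

(144,420,444): 144²+420² = 197136 = 444² → right
(12,110,89): 12+89 ≤ 110, not a triangle
(21,105,74): 21+74 ≤ 105, not a triangle
(715,693,176): 176²+693² = 511225 = 715² → right
2 of the 4 are right.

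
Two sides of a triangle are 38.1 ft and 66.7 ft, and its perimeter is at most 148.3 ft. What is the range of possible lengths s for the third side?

28.6 < s ≤ 43.5

Triangle inequality alone gives 28.6 < s < 104.8.
The perimeter condition gives s ≤ 148.3 − 38.1 − 66.7 = 43.5.
Intersecting the two: 28.6 < s ≤ 43.5.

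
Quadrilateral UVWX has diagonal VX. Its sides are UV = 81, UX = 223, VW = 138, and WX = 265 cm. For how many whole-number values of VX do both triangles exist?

161

From triangle UVX: 142 < VX < 304.
From triangle WVX: 127 < VX < 403.
Intersection: 142 < VX < 304, so integers 143 through 303: 161 values.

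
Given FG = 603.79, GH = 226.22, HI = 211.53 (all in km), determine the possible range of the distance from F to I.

The maximum is all hops collinear in one direction: 603.79 + 226.22 + 211.53 = 1041.54.
The longest hop is 603.79; the others sum to 437.75. Folding the others back against it leaves at least 603.79 − 437.75 = 166.04.

166.04 ≤ FI ≤ 1041.54 km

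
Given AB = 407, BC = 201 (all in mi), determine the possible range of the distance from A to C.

206 ≤ AC ≤ 608 mi

By the triangle inequality, |407 − 201| ≤ AC ≤ 407 + 201.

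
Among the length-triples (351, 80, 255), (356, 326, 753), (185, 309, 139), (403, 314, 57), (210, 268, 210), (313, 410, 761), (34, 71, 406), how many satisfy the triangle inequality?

(80,255,351): 80+255 ≤ 351 → not valid
(326,356,753): 326+356 ≤ 753 → not valid
(139,185,309): 139+185 > 309 → valid
(57,314,403): 57+314 ≤ 403 → not valid
(210,210,268): 210+210 > 268 → valid
(313,410,761): 313+410 ≤ 761 → not valid
(34,71,406): 34+71 ≤ 406 → not valid
2 of the 7 triples form a triangle.

2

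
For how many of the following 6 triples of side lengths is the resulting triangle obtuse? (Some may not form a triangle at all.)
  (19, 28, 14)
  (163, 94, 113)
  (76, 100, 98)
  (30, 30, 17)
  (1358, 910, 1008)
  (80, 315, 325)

(19,28,14): 14²+19² = 557 < 784 = 28² → obtuse
(163,94,113): 94²+113² = 21605 < 26569 = 163² → obtuse
(76,100,98): 76²+98² = 15380 > 10000 = 100² → acute
(30,30,17): 17²+30² = 1189 > 900 = 30² → acute
(1358,910,1008): 910²+1008² = 1844164 = 1358² → right
(80,315,325): 80²+315² = 105625 = 325² → right
2 of the 6 are obtuse.

2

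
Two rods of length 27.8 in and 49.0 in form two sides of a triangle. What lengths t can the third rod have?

By the triangle inequality, t must be less than 27.8 + 49.0 = 76.8 and greater than |27.8 − 49.0| = 21.2.

21.2 < t < 76.8 (in)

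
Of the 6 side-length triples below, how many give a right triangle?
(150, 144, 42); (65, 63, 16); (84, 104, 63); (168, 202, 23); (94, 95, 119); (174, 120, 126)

(150,144,42): 42²+144² = 22500 = 150² → right
(65,63,16): 16²+63² = 4225 = 65² → right
(84,104,63): 63²+84² = 11025 > 10816 = 104² → acute
(168,202,23): 23+168 ≤ 202, not a triangle
(94,95,119): 94²+95² = 17861 > 14161 = 119² → acute
(174,120,126): 120²+126² = 30276 = 174² → right
3 of the 6 are right.

3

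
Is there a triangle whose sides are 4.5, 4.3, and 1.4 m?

The longest side is 4.5, and the other two sum to 5.7.
Since 5.7 > 4.5, the triangle inequality holds.

Yes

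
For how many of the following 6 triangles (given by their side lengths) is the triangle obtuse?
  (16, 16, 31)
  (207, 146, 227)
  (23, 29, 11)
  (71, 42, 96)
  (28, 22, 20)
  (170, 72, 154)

3

(16,16,31): 16²+16² = 512 < 961 = 31² → obtuse
(207,146,227): 146²+207² = 64165 > 51529 = 227² → acute
(23,29,11): 11²+23² = 650 < 841 = 29² → obtuse
(71,42,96): 42²+71² = 6805 < 9216 = 96² → obtuse
(28,22,20): 20²+22² = 884 > 784 = 28² → acute
(170,72,154): 72²+154² = 28900 = 170² → right
3 of the 6 are obtuse.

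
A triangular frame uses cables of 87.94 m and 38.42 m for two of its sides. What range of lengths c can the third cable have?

49.52 < c < 126.36 (m)

By the triangle inequality, c must be less than 87.94 + 38.42 = 126.36 and greater than |87.94 − 38.42| = 49.52.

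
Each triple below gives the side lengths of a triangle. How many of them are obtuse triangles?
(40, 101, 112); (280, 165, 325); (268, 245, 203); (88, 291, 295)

1

(40,101,112): 40²+101² = 11801 < 12544 = 112² → obtuse
(280,165,325): 165²+280² = 105625 = 325² → right
(268,245,203): 203²+245² = 101234 > 71824 = 268² → acute
(88,291,295): 88²+291² = 92425 > 87025 = 295² → acute
1 of the 4 is obtuse.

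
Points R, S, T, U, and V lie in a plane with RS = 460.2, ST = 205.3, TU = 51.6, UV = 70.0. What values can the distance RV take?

The maximum is all hops collinear in one direction: 460.2 + 205.3 + 51.6 + 70.0 = 787.1.
The longest hop is 460.2; the others sum to 326.9. Folding the others back against it leaves at least 460.2 − 326.9 = 133.3.

133.3 ≤ RV ≤ 787.1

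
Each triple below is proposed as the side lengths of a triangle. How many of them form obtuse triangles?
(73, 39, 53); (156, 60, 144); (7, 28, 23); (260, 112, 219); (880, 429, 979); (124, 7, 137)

(73,39,53): 39²+53² = 4330 < 5329 = 73² → obtuse
(156,60,144): 60²+144² = 24336 = 156² → right
(7,28,23): 7²+23² = 578 < 784 = 28² → obtuse
(260,112,219): 112²+219² = 60505 < 67600 = 260² → obtuse
(880,429,979): 429²+880² = 958441 = 979² → right
(124,7,137): 7+124 ≤ 137, not a triangle
3 of the 6 are obtuse.

3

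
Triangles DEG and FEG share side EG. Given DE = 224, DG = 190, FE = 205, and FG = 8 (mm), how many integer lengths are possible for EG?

From triangle DEG: 34 < EG < 414.
From triangle FEG: 197 < EG < 213.
Intersection: 197 < EG < 213, so integers 198 through 212: 15 values.

15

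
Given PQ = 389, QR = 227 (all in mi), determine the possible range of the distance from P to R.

By the triangle inequality, |389 − 227| ≤ PR ≤ 389 + 227.

162 ≤ PR ≤ 616 mi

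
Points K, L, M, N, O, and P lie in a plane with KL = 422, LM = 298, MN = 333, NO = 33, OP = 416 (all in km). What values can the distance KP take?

The maximum is all hops collinear in one direction: 422 + 298 + 333 + 33 + 416 = 1502.
The longest hop is 422; the others sum to 1080. Since 422 ≤ 1080, the path can fold back on itself completely, so the minimum distance is 0.

0 ≤ KP ≤ 1502 km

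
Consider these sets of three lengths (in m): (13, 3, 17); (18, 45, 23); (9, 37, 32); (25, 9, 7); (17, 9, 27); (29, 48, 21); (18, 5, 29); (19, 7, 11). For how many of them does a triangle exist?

(3,13,17): 3+13 ≤ 17 → not valid
(18,23,45): 18+23 ≤ 45 → not valid
(9,32,37): 9+32 > 37 → valid
(7,9,25): 7+9 ≤ 25 → not valid
(9,17,27): 9+17 ≤ 27 → not valid
(21,29,48): 21+29 > 48 → valid
(5,18,29): 5+18 ≤ 29 → not valid
(7,11,19): 7+11 ≤ 19 → not valid
2 of the 8 triples form a triangle.

2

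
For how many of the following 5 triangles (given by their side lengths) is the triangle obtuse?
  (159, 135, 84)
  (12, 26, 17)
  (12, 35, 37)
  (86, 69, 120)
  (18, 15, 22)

2

(159,135,84): 84²+135² = 25281 = 159² → right
(12,26,17): 12²+17² = 433 < 676 = 26² → obtuse
(12,35,37): 12²+35² = 1369 = 37² → right
(86,69,120): 69²+86² = 12157 < 14400 = 120² → obtuse
(18,15,22): 15²+18² = 549 > 484 = 22² → acute
2 of the 5 are obtuse.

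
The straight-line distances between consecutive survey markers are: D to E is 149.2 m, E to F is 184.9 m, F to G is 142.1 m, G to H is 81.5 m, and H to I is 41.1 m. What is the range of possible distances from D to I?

The maximum is all hops collinear in one direction: 149.2 + 184.9 + 142.1 + 81.5 + 41.1 = 598.8.
The longest hop is 184.9; the others sum to 413.9. Since 184.9 ≤ 413.9, the path can fold back on itself completely, so the minimum distance is 0.

0 ≤ DI ≤ 598.8 m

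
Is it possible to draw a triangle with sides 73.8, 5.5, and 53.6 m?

No

The longest side is 73.8, but the other two sum to only 59.1.
59.1 < 73.8, so the triangle inequality fails.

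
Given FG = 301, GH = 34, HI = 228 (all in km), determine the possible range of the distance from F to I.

39 ≤ FI ≤ 563 km

The maximum is all hops collinear in one direction: 301 + 34 + 228 = 563.
The longest hop is 301; the others sum to 262. Folding the others back against it leaves at least 301 − 262 = 39.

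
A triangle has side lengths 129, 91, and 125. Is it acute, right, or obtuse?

acute

Compare the square of the longest side to the sum of squares of the other two: 91² + 125² = 23906 > 16641 = 129².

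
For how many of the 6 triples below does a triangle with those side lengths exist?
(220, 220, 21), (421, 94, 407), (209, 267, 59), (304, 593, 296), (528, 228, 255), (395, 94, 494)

(21,220,220): 21+220 > 220 → valid
(94,407,421): 94+407 > 421 → valid
(59,209,267): 59+209 > 267 → valid
(296,304,593): 296+304 > 593 → valid
(228,255,528): 228+255 ≤ 528 → not valid
(94,395,494): 94+395 ≤ 494 → not valid
4 of the 6 triples form a triangle.

4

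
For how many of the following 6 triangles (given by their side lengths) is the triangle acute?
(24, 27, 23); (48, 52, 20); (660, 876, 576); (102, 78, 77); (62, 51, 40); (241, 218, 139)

(24,27,23): 23²+24² = 1105 > 729 = 27² → acute
(48,52,20): 20²+48² = 2704 = 52² → right
(660,876,576): 576²+660² = 767376 = 876² → right
(102,78,77): 77²+78² = 12013 > 10404 = 102² → acute
(62,51,40): 40²+51² = 4201 > 3844 = 62² → acute
(241,218,139): 139²+218² = 66845 > 58081 = 241² → acute
4 of the 6 are acute.

4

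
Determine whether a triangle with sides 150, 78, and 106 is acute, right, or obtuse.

Compare the square of the longest side to the sum of squares of the other two: 78² + 106² = 17320 < 22500 = 150².

obtuse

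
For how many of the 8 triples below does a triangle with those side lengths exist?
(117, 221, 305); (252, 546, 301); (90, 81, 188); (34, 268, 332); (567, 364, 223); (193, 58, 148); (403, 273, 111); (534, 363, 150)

4

(117,221,305): 117+221 > 305 → valid
(252,301,546): 252+301 > 546 → valid
(81,90,188): 81+90 ≤ 188 → not valid
(34,268,332): 34+268 ≤ 332 → not valid
(223,364,567): 223+364 > 567 → valid
(58,148,193): 58+148 > 193 → valid
(111,273,403): 111+273 ≤ 403 → not valid
(150,363,534): 150+363 ≤ 534 → not valid
4 of the 8 triples form a triangle.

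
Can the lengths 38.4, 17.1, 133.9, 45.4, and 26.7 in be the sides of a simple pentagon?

No

For a pentagon, each side must be shorter than the sum of the others.
Here the longest side is 133.9, but the remaining 4 sides sum to only 127.6.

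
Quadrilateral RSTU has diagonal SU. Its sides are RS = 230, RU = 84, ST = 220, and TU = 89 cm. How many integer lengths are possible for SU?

From triangle RSU: 146 < SU < 314.
From triangle TSU: 131 < SU < 309.
Intersection: 146 < SU < 309, so integers 147 through 308: 162 values.

162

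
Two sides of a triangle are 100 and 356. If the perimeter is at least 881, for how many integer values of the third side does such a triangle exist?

31

Triangle inequality: 256 < x < 456. Perimeter ≥ 881 gives x ≥ 881 − 100 − 356 = 425.
So 425 ≤ x < 456; integers 425 through 455: 31 values.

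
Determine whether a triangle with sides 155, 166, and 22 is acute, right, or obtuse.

obtuse

Compare the square of the longest side to the sum of squares of the other two: 22² + 155² = 24509 < 27556 = 166².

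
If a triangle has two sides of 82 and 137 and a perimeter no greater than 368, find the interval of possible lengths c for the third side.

55 < c ≤ 149

Triangle inequality alone gives 55 < c < 219.
The perimeter condition gives c ≤ 368 − 82 − 137 = 149.
Intersecting the two: 55 < c ≤ 149.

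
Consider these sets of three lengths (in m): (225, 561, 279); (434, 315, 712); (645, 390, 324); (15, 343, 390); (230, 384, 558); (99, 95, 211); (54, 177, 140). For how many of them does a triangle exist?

(225,279,561): 225+279 ≤ 561 → not valid
(315,434,712): 315+434 > 712 → valid
(324,390,645): 324+390 > 645 → valid
(15,343,390): 15+343 ≤ 390 → not valid
(230,384,558): 230+384 > 558 → valid
(95,99,211): 95+99 ≤ 211 → not valid
(54,140,177): 54+140 > 177 → valid
4 of the 7 triples form a triangle.

4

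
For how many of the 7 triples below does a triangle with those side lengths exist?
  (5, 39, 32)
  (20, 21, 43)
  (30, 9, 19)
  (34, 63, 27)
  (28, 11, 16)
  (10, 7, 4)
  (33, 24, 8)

1

(5,32,39): 5+32 ≤ 39 → not valid
(20,21,43): 20+21 ≤ 43 → not valid
(9,19,30): 9+19 ≤ 30 → not valid
(27,34,63): 27+34 ≤ 63 → not valid
(11,16,28): 11+16 ≤ 28 → not valid
(4,7,10): 4+7 > 10 → valid
(8,24,33): 8+24 ≤ 33 → not valid
1 of the 7 triples forms a triangle.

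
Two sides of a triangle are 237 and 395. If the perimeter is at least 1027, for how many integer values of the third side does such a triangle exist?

Triangle inequality: 158 < x < 632. Perimeter ≥ 1027 gives x ≥ 1027 − 237 − 395 = 395.
So 395 ≤ x < 632; integers 395 through 631: 237 values.

237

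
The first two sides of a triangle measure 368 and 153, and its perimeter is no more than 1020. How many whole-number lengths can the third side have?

284

Triangle inequality: 215 < x < 521. Perimeter ≤ 1020 gives x ≤ 1020 − 368 − 153 = 499.
So 215 < x ≤ 499; integers 216 through 499: 284 values.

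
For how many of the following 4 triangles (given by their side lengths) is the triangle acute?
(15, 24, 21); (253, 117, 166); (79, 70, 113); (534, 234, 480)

(15,24,21): 15²+21² = 666 > 576 = 24² → acute
(253,117,166): 117²+166² = 41245 < 64009 = 253² → obtuse
(79,70,113): 70²+79² = 11141 < 12769 = 113² → obtuse
(534,234,480): 234²+480² = 285156 = 534² → right
1 of the 4 is acute.

1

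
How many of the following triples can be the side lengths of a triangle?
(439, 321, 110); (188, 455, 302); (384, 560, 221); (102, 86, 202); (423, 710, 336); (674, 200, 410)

3

(110,321,439): 110+321 ≤ 439 → not valid
(188,302,455): 188+302 > 455 → valid
(221,384,560): 221+384 > 560 → valid
(86,102,202): 86+102 ≤ 202 → not valid
(336,423,710): 336+423 > 710 → valid
(200,410,674): 200+410 ≤ 674 → not valid
3 of the 6 triples form a triangle.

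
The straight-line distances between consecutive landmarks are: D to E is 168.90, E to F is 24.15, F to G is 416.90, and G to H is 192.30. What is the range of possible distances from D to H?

The maximum is all hops collinear in one direction: 168.90 + 24.15 + 416.90 + 192.30 = 802.25.
The longest hop is 416.90; the others sum to 385.35. Folding the others back against it leaves at least 416.90 − 385.35 = 31.55.

31.55 ≤ DH ≤ 802.25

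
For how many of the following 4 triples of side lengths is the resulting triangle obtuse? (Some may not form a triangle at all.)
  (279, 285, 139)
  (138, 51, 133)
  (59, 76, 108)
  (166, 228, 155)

(279,285,139): 139²+279² = 97162 > 81225 = 285² → acute
(138,51,133): 51²+133² = 20290 > 19044 = 138² → acute
(59,76,108): 59²+76² = 9257 < 11664 = 108² → obtuse
(166,228,155): 155²+166² = 51581 < 51984 = 228² → obtuse
2 of the 4 are obtuse.

2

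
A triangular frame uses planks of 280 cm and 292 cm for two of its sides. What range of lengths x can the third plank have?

12 < x < 572 (cm)

By the triangle inequality, x must be less than 280 + 292 = 572 and greater than |280 − 292| = 12.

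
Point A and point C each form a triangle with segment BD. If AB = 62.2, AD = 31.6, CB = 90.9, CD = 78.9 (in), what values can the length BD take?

From triangle ABD: |62.2 − 31.6| < BD < 62.2 + 31.6, i.e. 30.6 < BD < 93.8.
From triangle CBD: 12.0 < BD < 169.8.
Both must hold, so BD lies in the intersection.

30.6 < BD < 93.8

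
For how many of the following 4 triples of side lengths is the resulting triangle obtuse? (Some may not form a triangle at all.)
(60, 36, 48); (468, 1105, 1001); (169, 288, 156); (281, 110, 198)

2

(60,36,48): 36²+48² = 3600 = 60² → right
(468,1105,1001): 468²+1001² = 1221025 = 1105² → right
(169,288,156): 156²+169² = 52897 < 82944 = 288² → obtuse
(281,110,198): 110²+198² = 51304 < 78961 = 281² → obtuse
2 of the 4 are obtuse.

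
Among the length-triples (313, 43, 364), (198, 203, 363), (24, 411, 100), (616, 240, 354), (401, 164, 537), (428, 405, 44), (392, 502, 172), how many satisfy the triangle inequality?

(43,313,364): 43+313 ≤ 364 → not valid
(198,203,363): 198+203 > 363 → valid
(24,100,411): 24+100 ≤ 411 → not valid
(240,354,616): 240+354 ≤ 616 → not valid
(164,401,537): 164+401 > 537 → valid
(44,405,428): 44+405 > 428 → valid
(172,392,502): 172+392 > 502 → valid
4 of the 7 triples form a triangle.

4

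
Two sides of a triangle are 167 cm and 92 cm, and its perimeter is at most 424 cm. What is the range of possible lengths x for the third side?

75 < x ≤ 165 cm

Triangle inequality alone gives 75 < x < 259.
The perimeter condition gives x ≤ 424 − 167 − 92 = 165.
Intersecting the two: 75 < x ≤ 165.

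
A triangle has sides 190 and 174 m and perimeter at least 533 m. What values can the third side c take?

169 ≤ c < 364

Triangle inequality alone gives 16 < c < 364.
The perimeter condition gives c ≥ 533 − 190 − 174 = 169.
Intersecting the two: 169 ≤ c < 364.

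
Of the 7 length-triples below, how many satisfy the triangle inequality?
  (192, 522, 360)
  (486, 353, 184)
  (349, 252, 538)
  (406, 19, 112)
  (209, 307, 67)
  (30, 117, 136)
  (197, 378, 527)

5

(192,360,522): 192+360 > 522 → valid
(184,353,486): 184+353 > 486 → valid
(252,349,538): 252+349 > 538 → valid
(19,112,406): 19+112 ≤ 406 → not valid
(67,209,307): 67+209 ≤ 307 → not valid
(30,117,136): 30+117 > 136 → valid
(197,378,527): 197+378 > 527 → valid
5 of the 7 triples form a triangle.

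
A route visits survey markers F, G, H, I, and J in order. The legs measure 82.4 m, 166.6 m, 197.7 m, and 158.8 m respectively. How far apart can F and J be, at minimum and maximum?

0 ≤ FJ ≤ 605.5 m

The maximum is all hops collinear in one direction: 82.4 + 166.6 + 197.7 + 158.8 = 605.5.
The longest hop is 197.7; the others sum to 407.8. Since 197.7 ≤ 407.8, the path can fold back on itself completely, so the minimum distance is 0.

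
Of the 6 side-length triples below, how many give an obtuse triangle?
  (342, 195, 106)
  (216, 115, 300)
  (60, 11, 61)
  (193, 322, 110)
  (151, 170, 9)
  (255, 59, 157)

(342,195,106): 106+195 ≤ 342, not a triangle
(216,115,300): 115²+216² = 59881 < 90000 = 300² → obtuse
(60,11,61): 11²+60² = 3721 = 61² → right
(193,322,110): 110+193 ≤ 322, not a triangle
(151,170,9): 9+151 ≤ 170, not a triangle
(255,59,157): 59+157 ≤ 255, not a triangle
1 of the 6 is obtuse.

1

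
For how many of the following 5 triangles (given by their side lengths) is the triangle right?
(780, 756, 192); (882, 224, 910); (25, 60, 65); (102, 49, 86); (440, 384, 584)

(780,756,192): 192²+756² = 608400 = 780² → right
(882,224,910): 224²+882² = 828100 = 910² → right
(25,60,65): 25²+60² = 4225 = 65² → right
(102,49,86): 49²+86² = 9797 < 10404 = 102² → obtuse
(440,384,584): 384²+440² = 341056 = 584² → right
4 of the 5 are right.

4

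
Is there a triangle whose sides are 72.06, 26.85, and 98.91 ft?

The two shorter sides sum to 98.91, exactly equal to the longest side 98.91.
That gives only a degenerate (flat) triangle — the inequality must be strict.

No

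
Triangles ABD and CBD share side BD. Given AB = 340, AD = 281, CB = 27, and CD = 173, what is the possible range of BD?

146 < BD < 200

From triangle ABD: |340 − 281| < BD < 340 + 281, i.e. 59 < BD < 621.
From triangle CBD: 146 < BD < 200.
Both must hold, so BD lies in the intersection.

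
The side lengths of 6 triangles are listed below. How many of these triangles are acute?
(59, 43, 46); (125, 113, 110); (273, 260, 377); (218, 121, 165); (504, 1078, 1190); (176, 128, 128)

3

(59,43,46): 43²+46² = 3965 > 3481 = 59² → acute
(125,113,110): 110²+113² = 24869 > 15625 = 125² → acute
(273,260,377): 260²+273² = 142129 = 377² → right
(218,121,165): 121²+165² = 41866 < 47524 = 218² → obtuse
(504,1078,1190): 504²+1078² = 1416100 = 1190² → right
(176,128,128): 128²+128² = 32768 > 30976 = 176² → acute
3 of the 6 are acute.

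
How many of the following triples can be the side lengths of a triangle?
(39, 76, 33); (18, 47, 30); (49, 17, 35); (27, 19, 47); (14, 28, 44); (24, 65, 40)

(33,39,76): 33+39 ≤ 76 → not valid
(18,30,47): 18+30 > 47 → valid
(17,35,49): 17+35 > 49 → valid
(19,27,47): 19+27 ≤ 47 → not valid
(14,28,44): 14+28 ≤ 44 → not valid
(24,40,65): 24+40 ≤ 65 → not valid
2 of the 6 triples form a triangle.

2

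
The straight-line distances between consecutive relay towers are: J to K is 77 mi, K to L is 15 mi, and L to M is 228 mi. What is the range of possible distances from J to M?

136 ≤ JM ≤ 320 mi

The maximum is all hops collinear in one direction: 77 + 15 + 228 = 320.
The longest hop is 228; the others sum to 92. Folding the others back against it leaves at least 228 − 92 = 136.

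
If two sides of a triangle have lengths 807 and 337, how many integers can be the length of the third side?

The third side lies in the open interval (470, 1144).
Integers from 471 to 1143 inclusive: 1143 − 471 + 1 = 673.

673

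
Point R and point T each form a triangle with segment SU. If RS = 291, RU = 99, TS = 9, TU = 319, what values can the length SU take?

310 < SU < 328

From triangle RSU: |291 − 99| < SU < 291 + 99, i.e. 192 < SU < 390.
From triangle TSU: 310 < SU < 328.
Both must hold, so SU lies in the intersection.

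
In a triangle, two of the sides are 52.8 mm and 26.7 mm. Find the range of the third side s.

By the triangle inequality, s must be less than 52.8 + 26.7 = 79.5 and greater than |52.8 − 26.7| = 26.1.

26.1 < s < 79.5 (mm)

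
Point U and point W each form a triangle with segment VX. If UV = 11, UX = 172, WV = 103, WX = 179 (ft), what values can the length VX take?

From triangle UVX: |11 − 172| < VX < 11 + 172, i.e. 161 < VX < 183.
From triangle WVX: 76 < VX < 282.
Both must hold, so VX lies in the intersection.

161 < VX < 183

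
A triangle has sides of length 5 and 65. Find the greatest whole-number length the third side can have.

The third side must be strictly less than 5 + 65 = 70.
The largest integer below 70 is 69.

69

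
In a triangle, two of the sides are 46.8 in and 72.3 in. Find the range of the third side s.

25.5 < s < 119.1

By the triangle inequality, s must be less than 46.8 + 72.3 = 119.1 and greater than |46.8 − 72.3| = 25.5.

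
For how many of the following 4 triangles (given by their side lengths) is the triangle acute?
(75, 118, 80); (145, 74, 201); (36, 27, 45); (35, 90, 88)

1

(75,118,80): 75²+80² = 12025 < 13924 = 118² → obtuse
(145,74,201): 74²+145² = 26501 < 40401 = 201² → obtuse
(36,27,45): 27²+36² = 2025 = 45² → right
(35,90,88): 35²+88² = 8969 > 8100 = 90² → acute
1 of the 4 is acute.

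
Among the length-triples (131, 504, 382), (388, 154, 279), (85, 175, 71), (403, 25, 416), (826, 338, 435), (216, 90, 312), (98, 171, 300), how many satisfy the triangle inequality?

(131,382,504): 131+382 > 504 → valid
(154,279,388): 154+279 > 388 → valid
(71,85,175): 71+85 ≤ 175 → not valid
(25,403,416): 25+403 > 416 → valid
(338,435,826): 338+435 ≤ 826 → not valid
(90,216,312): 90+216 ≤ 312 → not valid
(98,171,300): 98+171 ≤ 300 → not valid
3 of the 7 triples form a triangle.

3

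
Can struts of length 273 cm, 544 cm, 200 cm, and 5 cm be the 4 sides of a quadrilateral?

For a quadrilateral, each side must be shorter than the sum of the others.
Here the longest side is 544, but the remaining 3 sides sum to only 478.

No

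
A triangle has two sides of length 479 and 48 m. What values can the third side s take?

431 < s < 527 (m)

By the triangle inequality, s must be less than 479 + 48 = 527 and greater than |479 − 48| = 431.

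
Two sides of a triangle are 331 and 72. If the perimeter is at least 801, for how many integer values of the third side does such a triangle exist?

5

Triangle inequality: 259 < x < 403. Perimeter ≥ 801 gives x ≥ 801 − 331 − 72 = 398.
So 398 ≤ x < 403; integers 398 through 402: 5 values.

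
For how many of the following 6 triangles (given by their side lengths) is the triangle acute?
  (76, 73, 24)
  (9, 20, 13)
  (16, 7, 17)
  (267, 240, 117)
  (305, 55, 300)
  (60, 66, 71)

3

(76,73,24): 24²+73² = 5905 > 5776 = 76² → acute
(9,20,13): 9²+13² = 250 < 400 = 20² → obtuse
(16,7,17): 7²+16² = 305 > 289 = 17² → acute
(267,240,117): 117²+240² = 71289 = 267² → right
(305,55,300): 55²+300² = 93025 = 305² → right
(60,66,71): 60²+66² = 7956 > 5041 = 71² → acute
3 of the 6 are acute.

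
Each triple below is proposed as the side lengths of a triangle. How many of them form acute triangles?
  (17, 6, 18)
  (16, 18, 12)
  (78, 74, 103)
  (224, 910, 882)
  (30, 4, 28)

3

(17,6,18): 6²+17² = 325 > 324 = 18² → acute
(16,18,12): 12²+16² = 400 > 324 = 18² → acute
(78,74,103): 74²+78² = 11560 > 10609 = 103² → acute
(224,910,882): 224²+882² = 828100 = 910² → right
(30,4,28): 4²+28² = 800 < 900 = 30² → obtuse
3 of the 5 are acute.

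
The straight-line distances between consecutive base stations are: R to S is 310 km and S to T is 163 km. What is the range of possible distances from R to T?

By the triangle inequality, |310 − 163| ≤ RT ≤ 310 + 163.

147 ≤ RT ≤ 473 km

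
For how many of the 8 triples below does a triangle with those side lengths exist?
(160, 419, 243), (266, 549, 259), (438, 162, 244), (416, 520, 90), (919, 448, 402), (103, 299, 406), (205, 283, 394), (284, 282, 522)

(160,243,419): 160+243 ≤ 419 → not valid
(259,266,549): 259+266 ≤ 549 → not valid
(162,244,438): 162+244 ≤ 438 → not valid
(90,416,520): 90+416 ≤ 520 → not valid
(402,448,919): 402+448 ≤ 919 → not valid
(103,299,406): 103+299 ≤ 406 → not valid
(205,283,394): 205+283 > 394 → valid
(282,284,522): 282+284 > 522 → valid
2 of the 8 triples form a triangle.

2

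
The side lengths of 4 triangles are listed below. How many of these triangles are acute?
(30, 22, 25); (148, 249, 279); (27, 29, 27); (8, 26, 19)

(30,22,25): 22²+25² = 1109 > 900 = 30² → acute
(148,249,279): 148²+249² = 83905 > 77841 = 279² → acute
(27,29,27): 27²+27² = 1458 > 841 = 29² → acute
(8,26,19): 8²+19² = 425 < 676 = 26² → obtuse
3 of the 4 are acute.

3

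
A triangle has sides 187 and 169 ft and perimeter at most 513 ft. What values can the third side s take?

18 < s ≤ 157 ft

Triangle inequality alone gives 18 < s < 356.
The perimeter condition gives s ≤ 513 − 187 − 169 = 157.
Intersecting the two: 18 < s ≤ 157.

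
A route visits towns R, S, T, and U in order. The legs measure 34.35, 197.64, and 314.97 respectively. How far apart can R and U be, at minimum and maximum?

82.98 ≤ RU ≤ 546.96

The maximum is all hops collinear in one direction: 34.35 + 197.64 + 314.97 = 546.96.
The longest hop is 314.97; the others sum to 231.99. Folding the others back against it leaves at least 314.97 − 231.99 = 82.98.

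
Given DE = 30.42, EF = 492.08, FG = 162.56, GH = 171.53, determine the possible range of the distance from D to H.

127.57 ≤ DH ≤ 856.59

The maximum is all hops collinear in one direction: 30.42 + 492.08 + 162.56 + 171.53 = 856.59.
The longest hop is 492.08; the others sum to 364.51. Folding the others back against it leaves at least 492.08 − 364.51 = 127.57.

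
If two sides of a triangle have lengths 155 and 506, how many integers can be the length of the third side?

309

The third side lies in the open interval (351, 661).
Integers from 352 to 660 inclusive: 660 − 352 + 1 = 309.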